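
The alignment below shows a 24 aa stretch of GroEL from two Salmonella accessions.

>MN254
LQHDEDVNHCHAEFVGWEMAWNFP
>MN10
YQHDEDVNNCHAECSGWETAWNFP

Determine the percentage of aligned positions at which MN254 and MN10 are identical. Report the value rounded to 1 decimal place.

The sequences differ at positions 1 (L/Y), 9 (H/N), 14 (F/C), 15 (V/S), 19 (M/T).
19 of the 24 sites match, so the percent identity is 19/24 × 100 = 79.2%.

79.2%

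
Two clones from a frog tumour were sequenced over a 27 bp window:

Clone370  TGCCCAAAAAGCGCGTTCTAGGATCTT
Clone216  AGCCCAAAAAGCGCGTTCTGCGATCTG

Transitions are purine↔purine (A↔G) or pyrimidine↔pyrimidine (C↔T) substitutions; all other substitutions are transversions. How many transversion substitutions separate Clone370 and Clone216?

3

Mismatches occur at site 1 (T→A, transversion), site 20 (A→G, transition), site 21 (G→C, transversion), site 27 (T→G, transversion).
Of the 4 differences, 1 transition and 3 transversions, so the answer is 3.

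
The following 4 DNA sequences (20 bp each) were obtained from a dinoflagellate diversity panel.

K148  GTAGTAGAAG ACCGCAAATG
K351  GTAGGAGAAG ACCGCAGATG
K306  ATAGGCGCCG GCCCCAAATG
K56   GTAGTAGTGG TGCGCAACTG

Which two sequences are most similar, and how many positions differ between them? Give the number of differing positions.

Pairwise Hamming distances:
  K148 vs K351: 2
  K148 vs K306: 7
  K148 vs K56: 5
  K351 vs K306: 7
  K351 vs K56: 7
  K306 vs K56: 9
The smallest is 2, between K148 and K351.

2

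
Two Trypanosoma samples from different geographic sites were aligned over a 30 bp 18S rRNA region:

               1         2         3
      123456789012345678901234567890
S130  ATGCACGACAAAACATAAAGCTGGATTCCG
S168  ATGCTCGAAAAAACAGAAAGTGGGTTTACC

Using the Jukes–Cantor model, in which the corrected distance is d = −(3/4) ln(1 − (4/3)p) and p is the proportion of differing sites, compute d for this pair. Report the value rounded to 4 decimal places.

Differing sites — 5:A/T; 9:C/A; 16:T/G; 21:C/T; 22:T/G; 25:A/T; 28:C/A; 30:G/C.
p = 8/30 = 0.266667.
d = −0.75 · ln(1 − (4/3)·0.266667) = −0.75 · ln(0.644444) = −0.75 · (-0.439367) = 0.3295.

0.3295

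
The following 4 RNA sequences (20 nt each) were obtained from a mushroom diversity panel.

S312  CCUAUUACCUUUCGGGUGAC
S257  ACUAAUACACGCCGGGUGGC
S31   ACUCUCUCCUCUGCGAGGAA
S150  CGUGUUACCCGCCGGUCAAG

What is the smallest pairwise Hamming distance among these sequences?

Pairwise Hamming distances:
  S312 vs S257: 7
  S312 vs S31: 10
  S312 vs S150: 9
  S257 vs S31: 14
  S257 vs S150: 10
  S31 vs S150: 14
The smallest is 7, between S312 and S257.

7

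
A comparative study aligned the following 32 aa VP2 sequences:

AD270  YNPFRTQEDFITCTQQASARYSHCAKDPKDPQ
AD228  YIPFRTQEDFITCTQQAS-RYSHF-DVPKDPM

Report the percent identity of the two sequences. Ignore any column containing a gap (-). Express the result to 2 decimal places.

Excluding the 2 gap columns leaves 30 comparable sites.
Differing sites — 2:N/I; 24:C/F; 26:K/D; 27:D/V; 32:Q/M.
25 of the 30 comparable sites match, so the percent identity is 25/30 × 100 = 83.33%.

83.33%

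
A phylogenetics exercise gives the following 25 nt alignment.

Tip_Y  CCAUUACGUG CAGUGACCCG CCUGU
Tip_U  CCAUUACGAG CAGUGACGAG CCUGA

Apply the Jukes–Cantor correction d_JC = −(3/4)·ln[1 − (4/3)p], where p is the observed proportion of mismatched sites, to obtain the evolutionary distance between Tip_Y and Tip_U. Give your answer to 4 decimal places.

Differing sites — 9:U/A; 18:C/G; 19:C/A; 25:U/A.
p = 4/25 = 0.160000.
d = −0.75 · ln(1 − (4/3)·0.160000) = −0.75 · ln(0.786667) = −0.75 · (-0.239950) = 0.1800.

0.1800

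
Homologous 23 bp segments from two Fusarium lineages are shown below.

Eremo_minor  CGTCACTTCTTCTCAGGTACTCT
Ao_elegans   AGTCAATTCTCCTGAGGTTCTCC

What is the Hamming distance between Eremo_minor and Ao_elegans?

6

Mismatches occur at site 1 (C/A), site 6 (C/A), site 11 (T/C), site 14 (C/G), site 19 (A/T), site 23 (T/C).
That gives 6 mismatches out of 23 aligned sites, so the Hamming distance is 6.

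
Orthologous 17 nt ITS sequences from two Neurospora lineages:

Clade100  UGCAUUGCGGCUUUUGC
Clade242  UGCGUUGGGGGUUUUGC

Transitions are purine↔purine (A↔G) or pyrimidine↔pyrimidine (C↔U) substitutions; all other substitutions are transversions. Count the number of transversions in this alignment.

2

Mismatches occur at site 4 (A/G, transition), site 8 (C/G, transversion), site 11 (C/G, transversion).
Of the 3 differences, 1 transition and 2 transversions, so the answer is 2.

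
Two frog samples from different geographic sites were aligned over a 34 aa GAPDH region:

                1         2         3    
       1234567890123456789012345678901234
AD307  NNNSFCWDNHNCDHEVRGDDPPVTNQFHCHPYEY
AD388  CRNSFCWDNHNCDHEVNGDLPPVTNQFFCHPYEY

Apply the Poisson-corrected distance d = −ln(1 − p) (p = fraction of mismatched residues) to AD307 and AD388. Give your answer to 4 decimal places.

0.1591

The sequences differ at positions 1 (N/C), 2 (N/R), 17 (R/N), 20 (D/L), 28 (H/F).
p = 5/34 = 0.147059.
d = −ln(1 − 0.147059) = −ln(0.852941) = 0.1591.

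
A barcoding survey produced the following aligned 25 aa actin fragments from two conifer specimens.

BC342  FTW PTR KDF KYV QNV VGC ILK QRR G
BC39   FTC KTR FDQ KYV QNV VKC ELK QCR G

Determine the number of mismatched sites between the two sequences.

The sequences differ at positions 3 (W/C), 4 (P/K), 7 (K/F), 9 (F/Q), 17 (G/K), 19 (I/E), 23 (R/C).
That gives 7 mismatches out of 25 aligned sites, so the Hamming distance is 7.

7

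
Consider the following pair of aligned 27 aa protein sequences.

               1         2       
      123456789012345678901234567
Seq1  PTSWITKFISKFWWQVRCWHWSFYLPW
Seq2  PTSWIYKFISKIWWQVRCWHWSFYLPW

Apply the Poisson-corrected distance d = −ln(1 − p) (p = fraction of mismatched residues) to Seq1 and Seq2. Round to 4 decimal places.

0.0770

Mismatches occur at site 6 (T↔Y), site 12 (F↔I).
p = 2/27 = 0.074074.
d = −ln(1 − 0.074074) = −ln(0.925926) = 0.0770.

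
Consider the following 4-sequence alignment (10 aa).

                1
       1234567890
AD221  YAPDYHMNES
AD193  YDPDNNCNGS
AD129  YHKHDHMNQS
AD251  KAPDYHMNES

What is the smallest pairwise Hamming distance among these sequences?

Pairwise Hamming distances:
  AD221 vs AD193: 5
  AD221 vs AD129: 5
  AD221 vs AD251: 1
  AD193 vs AD129: 7
  AD193 vs AD251: 6
  AD129 vs AD251: 6
The smallest is 1, between AD221 and AD251.

1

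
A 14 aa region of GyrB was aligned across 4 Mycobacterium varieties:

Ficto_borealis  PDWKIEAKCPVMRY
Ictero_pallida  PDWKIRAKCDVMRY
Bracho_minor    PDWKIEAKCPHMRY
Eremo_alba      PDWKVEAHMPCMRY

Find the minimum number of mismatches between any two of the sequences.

Pairwise Hamming distances:
  Ficto_borealis vs Ictero_pallida: 2
  Ficto_borealis vs Bracho_minor: 1
  Ficto_borealis vs Eremo_alba: 4
  Ictero_pallida vs Bracho_minor: 3
  Ictero_pallida vs Eremo_alba: 6
  Bracho_minor vs Eremo_alba: 4
The smallest is 1, between Ficto_borealis and Bracho_minor.

1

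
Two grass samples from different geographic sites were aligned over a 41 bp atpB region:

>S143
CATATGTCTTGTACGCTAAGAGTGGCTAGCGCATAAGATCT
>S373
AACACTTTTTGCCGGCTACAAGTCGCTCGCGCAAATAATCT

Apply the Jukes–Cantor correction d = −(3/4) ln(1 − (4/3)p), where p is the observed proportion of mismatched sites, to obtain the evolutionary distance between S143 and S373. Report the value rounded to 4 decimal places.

Differing sites — 1:C/A; 3:T/C; 5:T/C; 6:G/T; 8:C/T; 12:T/C; 13:A/C; 14:C/G; 19:A/C; 20:G/A; 24:G/C; 28:A/C; 34:T/A; 36:A/T; 37:G/A.
p = 15/41 = 0.365854.
d = −0.75 · ln(1 − (4/3)·0.365854) = −0.75 · ln(0.512195) = −0.75 · (-0.669050) = 0.5018.

0.5018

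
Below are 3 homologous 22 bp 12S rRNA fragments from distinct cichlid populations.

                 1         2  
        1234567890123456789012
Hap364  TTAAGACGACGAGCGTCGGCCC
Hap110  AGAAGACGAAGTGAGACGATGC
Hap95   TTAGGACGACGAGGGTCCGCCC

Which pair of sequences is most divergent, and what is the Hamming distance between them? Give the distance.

11

Pairwise Hamming distances:
  Hap364 vs Hap110: 9
  Hap364 vs Hap95: 3
  Hap110 vs Hap95: 11
The largest is 11, between Hap110 and Hap95.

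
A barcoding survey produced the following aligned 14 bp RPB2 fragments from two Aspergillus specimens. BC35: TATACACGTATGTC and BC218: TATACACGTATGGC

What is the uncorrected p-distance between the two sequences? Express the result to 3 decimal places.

0.071

Differing sites — 13:T/G.
There are 1 differences over 14 sites, so p = 1/14 = 0.071.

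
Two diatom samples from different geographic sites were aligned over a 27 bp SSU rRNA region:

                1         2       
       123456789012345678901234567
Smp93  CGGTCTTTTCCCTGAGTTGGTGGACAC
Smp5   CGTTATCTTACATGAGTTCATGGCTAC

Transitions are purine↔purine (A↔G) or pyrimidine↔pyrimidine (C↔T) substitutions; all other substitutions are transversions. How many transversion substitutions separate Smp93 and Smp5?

Differing sites — 3:G/T (Tv); 5:C/A (Tv); 7:T/C (Ti); 10:C/A (Tv); 12:C/A (Tv); 19:G/C (Tv); 20:G/A (Ti); 24:A/C (Tv); 25:C/T (Ti).
Of the 9 differences, 3 transitions and 6 transversions, so the answer is 6.

6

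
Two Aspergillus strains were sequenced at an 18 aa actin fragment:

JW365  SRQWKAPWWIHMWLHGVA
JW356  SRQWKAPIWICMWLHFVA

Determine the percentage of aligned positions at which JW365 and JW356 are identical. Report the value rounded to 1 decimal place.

Differing sites — 8:W/I; 11:H/C; 16:G/F.
15 of the 18 sites match, so the percent identity is 15/18 × 100 = 83.3%.

83.3%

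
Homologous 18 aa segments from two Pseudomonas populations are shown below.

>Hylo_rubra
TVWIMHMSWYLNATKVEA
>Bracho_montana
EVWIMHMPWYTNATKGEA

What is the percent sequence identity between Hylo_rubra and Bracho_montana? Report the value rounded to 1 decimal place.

Mismatches occur at site 1 (T→E), site 8 (S→P), site 11 (L→T), site 16 (V→G).
14 of the 18 sites match, so the percent identity is 14/18 × 100 = 77.8%.

77.8%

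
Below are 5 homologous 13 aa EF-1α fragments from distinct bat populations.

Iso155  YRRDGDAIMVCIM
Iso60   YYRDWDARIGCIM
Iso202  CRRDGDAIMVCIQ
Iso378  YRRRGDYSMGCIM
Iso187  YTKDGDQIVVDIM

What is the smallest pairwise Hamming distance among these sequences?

2

Pairwise Hamming distances:
  Iso155 vs Iso60: 5
  Iso155 vs Iso202: 2
  Iso155 vs Iso378: 4
  Iso155 vs Iso187: 5
  Iso60 vs Iso202: 7
  Iso60 vs Iso378: 6
  Iso60 vs Iso187: 8
  Iso202 vs Iso378: 6
  Iso202 vs Iso187: 7
  Iso378 vs Iso187: 8
The smallest is 2, between Iso155 and Iso202.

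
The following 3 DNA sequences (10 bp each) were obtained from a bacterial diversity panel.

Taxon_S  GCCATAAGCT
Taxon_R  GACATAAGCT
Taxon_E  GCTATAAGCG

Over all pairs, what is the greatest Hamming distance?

Pairwise Hamming distances:
  Taxon_S vs Taxon_R: 1
  Taxon_S vs Taxon_E: 2
  Taxon_R vs Taxon_E: 3
The largest is 3, between Taxon_R and Taxon_E.

3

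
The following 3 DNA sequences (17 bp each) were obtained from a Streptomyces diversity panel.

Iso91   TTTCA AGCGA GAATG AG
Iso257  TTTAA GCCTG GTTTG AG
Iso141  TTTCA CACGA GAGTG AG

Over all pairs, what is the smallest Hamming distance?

3

Pairwise Hamming distances:
  Iso91 vs Iso257: 7
  Iso91 vs Iso141: 3
  Iso257 vs Iso141: 7
The smallest is 3, between Iso91 and Iso141.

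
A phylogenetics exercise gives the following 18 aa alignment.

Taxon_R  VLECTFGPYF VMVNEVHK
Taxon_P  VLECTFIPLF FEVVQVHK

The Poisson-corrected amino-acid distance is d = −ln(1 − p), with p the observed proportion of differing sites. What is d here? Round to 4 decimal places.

0.4055

The sequences differ at positions 7 (G/I), 9 (Y/L), 11 (V/F), 12 (M/E), 14 (N/V), 15 (E/Q).
p = 6/18 = 0.333333.
d = −ln(1 − 0.333333) = −ln(0.666667) = 0.4055.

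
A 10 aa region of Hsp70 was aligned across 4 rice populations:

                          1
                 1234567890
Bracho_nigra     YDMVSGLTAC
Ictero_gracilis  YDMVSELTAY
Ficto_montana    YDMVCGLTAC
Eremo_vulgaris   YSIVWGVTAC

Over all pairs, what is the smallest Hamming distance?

1

Pairwise Hamming distances:
  Bracho_nigra vs Ictero_gracilis: 2
  Bracho_nigra vs Ficto_montana: 1
  Bracho_nigra vs Eremo_vulgaris: 4
  Ictero_gracilis vs Ficto_montana: 3
  Ictero_gracilis vs Eremo_vulgaris: 6
  Ficto_montana vs Eremo_vulgaris: 4
The smallest is 1, between Bracho_nigra and Ficto_montana.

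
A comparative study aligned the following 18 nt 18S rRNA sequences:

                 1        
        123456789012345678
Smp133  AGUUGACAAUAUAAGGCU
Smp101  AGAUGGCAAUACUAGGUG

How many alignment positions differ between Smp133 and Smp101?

6

Differing sites — 3:U/A; 6:A/G; 12:U/C; 13:A/U; 17:C/U; 18:U/G.
That gives 6 mismatches out of 18 aligned sites, so the Hamming distance is 6.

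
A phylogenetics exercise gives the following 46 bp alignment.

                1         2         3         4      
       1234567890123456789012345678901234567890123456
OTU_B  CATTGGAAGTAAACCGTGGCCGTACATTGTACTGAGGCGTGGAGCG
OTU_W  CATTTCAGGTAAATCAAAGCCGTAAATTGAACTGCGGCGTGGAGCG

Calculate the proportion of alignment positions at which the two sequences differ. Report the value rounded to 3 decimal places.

0.217

The sequences differ at positions 5 (G/T), 6 (G/C), 8 (A/G), 14 (C/T), 16 (G/A), 17 (T/A), 18 (G/A), 25 (C/A), 30 (T/A), 35 (A/C).
There are 10 differences over 46 sites, so p = 10/46 = 0.217.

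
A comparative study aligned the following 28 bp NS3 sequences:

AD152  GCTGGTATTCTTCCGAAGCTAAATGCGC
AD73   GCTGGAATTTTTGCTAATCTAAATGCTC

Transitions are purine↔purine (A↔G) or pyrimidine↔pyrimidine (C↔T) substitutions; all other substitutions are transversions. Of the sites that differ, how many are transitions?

The sequences differ at positions 6 (T/A, transversion), 10 (C/T, transition), 13 (C/G, transversion), 15 (G/T, transversion), 18 (G/T, transversion), 27 (G/T, transversion).
Of the 6 differences, 1 transition and 5 transversions, so the answer is 1.

1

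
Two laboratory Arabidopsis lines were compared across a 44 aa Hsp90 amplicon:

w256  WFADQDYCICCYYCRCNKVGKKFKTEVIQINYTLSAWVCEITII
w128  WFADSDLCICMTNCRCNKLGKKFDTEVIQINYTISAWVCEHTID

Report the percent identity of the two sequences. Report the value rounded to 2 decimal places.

Differing sites — 5:Q/S; 7:Y/L; 11:C/M; 12:Y/T; 13:Y/N; 19:V/L; 24:K/D; 34:L/I; 41:I/H; 44:I/D.
34 of the 44 sites match, so the percent identity is 34/44 × 100 = 77.27%.

77.27%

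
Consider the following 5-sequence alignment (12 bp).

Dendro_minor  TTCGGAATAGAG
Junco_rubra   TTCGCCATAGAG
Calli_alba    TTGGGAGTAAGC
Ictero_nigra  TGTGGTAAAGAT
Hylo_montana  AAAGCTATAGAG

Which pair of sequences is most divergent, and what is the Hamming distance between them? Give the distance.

9

Pairwise Hamming distances:
  Dendro_minor vs Junco_rubra: 2
  Dendro_minor vs Calli_alba: 5
  Dendro_minor vs Ictero_nigra: 5
  Dendro_minor vs Hylo_montana: 5
  Junco_rubra vs Calli_alba: 7
  Junco_rubra vs Ictero_nigra: 6
  Junco_rubra vs Hylo_montana: 4
  Calli_alba vs Ictero_nigra: 8
  Calli_alba vs Hylo_montana: 9
  Ictero_nigra vs Hylo_montana: 6
The largest is 9, between Calli_alba and Hylo_montana.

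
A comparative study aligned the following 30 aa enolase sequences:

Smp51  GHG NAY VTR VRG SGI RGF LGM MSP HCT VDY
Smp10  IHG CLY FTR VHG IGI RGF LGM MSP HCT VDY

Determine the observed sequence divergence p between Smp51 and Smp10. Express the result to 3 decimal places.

Differing sites — 1:G/I; 4:N/C; 5:A/L; 7:V/F; 11:R/H; 13:S/I.
There are 6 differences over 30 sites, so p = 6/30 = 0.200.

0.200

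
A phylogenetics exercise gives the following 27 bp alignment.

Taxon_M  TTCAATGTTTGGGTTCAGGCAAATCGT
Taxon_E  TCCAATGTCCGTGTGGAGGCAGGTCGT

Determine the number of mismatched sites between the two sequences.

The sequences differ at positions 2 (T/C), 9 (T/C), 10 (T/C), 12 (G/T), 15 (T/G), 16 (C/G), 22 (A/G), 23 (A/G).
That gives 8 mismatches out of 27 aligned sites, so the Hamming distance is 8.

8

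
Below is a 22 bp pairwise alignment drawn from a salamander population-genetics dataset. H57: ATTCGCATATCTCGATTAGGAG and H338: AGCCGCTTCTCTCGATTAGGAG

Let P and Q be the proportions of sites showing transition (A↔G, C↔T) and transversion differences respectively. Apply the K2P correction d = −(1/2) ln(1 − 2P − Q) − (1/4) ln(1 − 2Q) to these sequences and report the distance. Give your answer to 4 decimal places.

Differing sites — 2:T/G (Tv); 3:T/C (Ti); 7:A/T (Tv); 9:A/C (Tv).
Of the 4 differences, 1 transition and 3 transversions over 22 sites: P = 1/22 = 0.045455, Q = 3/22 = 0.136364.
d = −0.5·ln(0.772726) − 0.25·ln(0.727272) = −0.5·(-0.257831) − 0.25·(-0.318455) = 0.2085.

0.2085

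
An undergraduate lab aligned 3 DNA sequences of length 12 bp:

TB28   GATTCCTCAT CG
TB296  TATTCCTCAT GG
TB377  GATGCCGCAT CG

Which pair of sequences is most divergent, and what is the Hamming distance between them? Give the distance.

Pairwise Hamming distances:
  TB28 vs TB296: 2
  TB28 vs TB377: 2
  TB296 vs TB377: 4
The largest is 4, between TB296 and TB377.

4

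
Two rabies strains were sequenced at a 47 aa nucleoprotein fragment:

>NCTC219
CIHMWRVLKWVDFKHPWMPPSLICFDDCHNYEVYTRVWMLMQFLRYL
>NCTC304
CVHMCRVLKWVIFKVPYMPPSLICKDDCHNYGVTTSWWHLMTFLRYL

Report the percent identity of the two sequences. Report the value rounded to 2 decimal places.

74.47%

Mismatches occur at site 2 (I→V), site 5 (W→C), site 12 (D→I), site 15 (H→V), site 17 (W→Y), site 25 (F→K), site 32 (E→G), site 34 (Y→T), site 36 (R→S), site 37 (V→W), site 39 (M→H), site 42 (Q→T).
35 of the 47 sites match, so the percent identity is 35/47 × 100 = 74.47%.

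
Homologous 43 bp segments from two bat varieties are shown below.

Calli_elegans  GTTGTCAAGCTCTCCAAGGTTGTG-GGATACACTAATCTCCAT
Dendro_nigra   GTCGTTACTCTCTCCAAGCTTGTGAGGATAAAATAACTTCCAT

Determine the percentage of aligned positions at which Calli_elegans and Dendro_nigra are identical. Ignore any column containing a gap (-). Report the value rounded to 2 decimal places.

78.57%

Excluding the 1 gap column leaves 42 comparable sites.
Mismatches occur at site 3 (T→C), site 6 (C→T), site 8 (A→C), site 9 (G→T), site 19 (G→C), site 31 (C→A), site 33 (C→A), site 37 (T→C), site 38 (C→T).
33 of the 42 comparable sites match, so the percent identity is 33/42 × 100 = 78.57%.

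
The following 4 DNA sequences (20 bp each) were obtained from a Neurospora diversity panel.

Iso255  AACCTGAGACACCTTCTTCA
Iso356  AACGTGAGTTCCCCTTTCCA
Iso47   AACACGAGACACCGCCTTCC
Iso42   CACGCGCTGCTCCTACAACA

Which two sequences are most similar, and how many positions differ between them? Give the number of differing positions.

5

Pairwise Hamming distances:
  Iso255 vs Iso356: 7
  Iso255 vs Iso47: 5
  Iso255 vs Iso42: 10
  Iso356 vs Iso47: 10
  Iso356 vs Iso42: 12
  Iso47 vs Iso42: 11
The smallest is 5, between Iso255 and Iso47.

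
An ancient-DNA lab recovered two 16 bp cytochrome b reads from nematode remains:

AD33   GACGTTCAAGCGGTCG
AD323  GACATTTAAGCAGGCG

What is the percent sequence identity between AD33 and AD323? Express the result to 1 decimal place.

Differing sites — 4:G/A; 7:C/T; 12:G/A; 14:T/G.
12 of the 16 sites match, so the percent identity is 12/16 × 100 = 75.0%.

75.0%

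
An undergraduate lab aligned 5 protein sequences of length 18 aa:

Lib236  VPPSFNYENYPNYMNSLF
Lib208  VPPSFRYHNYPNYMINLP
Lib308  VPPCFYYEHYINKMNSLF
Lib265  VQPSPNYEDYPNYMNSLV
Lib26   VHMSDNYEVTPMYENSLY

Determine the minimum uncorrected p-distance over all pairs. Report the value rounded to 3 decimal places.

Pairwise Hamming distances:
  Lib236 vs Lib208: 5
  Lib236 vs Lib308: 5
  Lib236 vs Lib265: 4
  Lib236 vs Lib26: 8
  Lib208 vs Lib308: 9
  Lib208 vs Lib265: 8
  Lib208 vs Lib26: 12
  Lib308 vs Lib265: 8
  Lib308 vs Lib26: 12
  Lib265 vs Lib26: 8
The smallest is 4 mismatches, between Lib236 and Lib265; p = 4/18 = 0.222.

0.222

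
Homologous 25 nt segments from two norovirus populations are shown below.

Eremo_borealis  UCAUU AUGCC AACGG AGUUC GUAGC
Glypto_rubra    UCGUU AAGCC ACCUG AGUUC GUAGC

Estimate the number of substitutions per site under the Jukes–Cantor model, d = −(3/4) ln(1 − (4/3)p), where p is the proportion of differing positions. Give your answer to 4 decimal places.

0.1800

Mismatches occur at site 3 (A/G), site 7 (U/A), site 12 (A/C), site 14 (G/U).
p = 4/25 = 0.160000.
d = −0.75 · ln(1 − (4/3)·0.160000) = −0.75 · ln(0.786667) = −0.75 · (-0.239950) = 0.1800.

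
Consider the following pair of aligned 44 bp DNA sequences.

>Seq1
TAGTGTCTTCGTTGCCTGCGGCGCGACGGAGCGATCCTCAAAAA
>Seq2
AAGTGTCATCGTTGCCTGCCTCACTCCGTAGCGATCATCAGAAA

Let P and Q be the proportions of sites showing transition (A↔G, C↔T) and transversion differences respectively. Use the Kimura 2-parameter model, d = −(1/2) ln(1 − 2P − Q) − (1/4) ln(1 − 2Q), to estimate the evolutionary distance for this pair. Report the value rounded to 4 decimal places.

Differing sites — 1:T/A (Tv); 8:T/A (Tv); 20:G/C (Tv); 21:G/T (Tv); 23:G/A (Ti); 25:G/T (Tv); 26:A/C (Tv); 29:G/T (Tv); 37:C/A (Tv); 41:A/G (Ti).
Of the 10 differences, 2 transitions and 8 transversions over 44 sites: P = 2/44 = 0.045455, Q = 8/44 = 0.181818.
d = −0.5·ln(0.727272) − 0.25·ln(0.636364) = −0.5·(-0.318455) − 0.25·(-0.451985) = 0.2722.

0.2722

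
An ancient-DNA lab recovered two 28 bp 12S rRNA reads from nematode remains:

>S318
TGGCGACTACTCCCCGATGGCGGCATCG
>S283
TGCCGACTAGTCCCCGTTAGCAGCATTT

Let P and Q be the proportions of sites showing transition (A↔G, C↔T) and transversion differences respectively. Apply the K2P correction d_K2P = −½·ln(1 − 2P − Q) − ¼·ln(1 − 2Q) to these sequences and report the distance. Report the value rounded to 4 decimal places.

0.3050

Mismatches occur at site 3 (G↔C, transversion), site 10 (C↔G, transversion), site 17 (A↔T, transversion), site 19 (G↔A, transition), site 22 (G↔A, transition), site 27 (C↔T, transition), site 28 (G↔T, transversion).
Of the 7 differences, 3 transitions and 4 transversions over 28 sites: P = 3/28 = 0.107143, Q = 4/28 = 0.142857.
d = −0.5·ln(0.642857) − 0.25·ln(0.714286) = −0.5·(-0.441833) − 0.25·(-0.336472) = 0.3050.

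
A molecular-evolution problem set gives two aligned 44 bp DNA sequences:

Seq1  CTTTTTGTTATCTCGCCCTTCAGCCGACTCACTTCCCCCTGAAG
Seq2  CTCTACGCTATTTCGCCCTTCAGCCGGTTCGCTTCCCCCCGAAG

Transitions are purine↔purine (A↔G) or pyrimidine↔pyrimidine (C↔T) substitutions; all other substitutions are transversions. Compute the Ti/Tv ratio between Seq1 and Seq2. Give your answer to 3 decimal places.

8.000

Mismatches occur at site 3 (T/C, transition), site 5 (T/A, transversion), site 6 (T/C, transition), site 8 (T/C, transition), site 12 (C/T, transition), site 27 (A/G, transition), site 28 (C/T, transition), site 31 (A/G, transition), site 40 (T/C, transition).
Of the 9 differences, 8 transitions and 1 transversion, so Ti/Tv = 8/1 = 8.000.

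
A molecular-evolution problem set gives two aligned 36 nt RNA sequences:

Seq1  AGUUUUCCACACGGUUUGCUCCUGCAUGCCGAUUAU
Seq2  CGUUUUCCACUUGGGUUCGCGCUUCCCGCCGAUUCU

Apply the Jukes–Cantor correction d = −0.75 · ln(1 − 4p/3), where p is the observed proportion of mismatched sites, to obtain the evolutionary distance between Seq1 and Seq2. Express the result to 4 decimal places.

0.4408

Differing sites — 1:A/C; 11:A/U; 12:C/U; 15:U/G; 18:G/C; 19:C/G; 20:U/C; 21:C/G; 24:G/U; 26:A/C; 27:U/C; 35:A/C.
p = 12/36 = 0.333333.
d = −0.75 · ln(1 − (4/3)·0.333333) = −0.75 · ln(0.555556) = −0.75 · (-0.587786) = 0.4408.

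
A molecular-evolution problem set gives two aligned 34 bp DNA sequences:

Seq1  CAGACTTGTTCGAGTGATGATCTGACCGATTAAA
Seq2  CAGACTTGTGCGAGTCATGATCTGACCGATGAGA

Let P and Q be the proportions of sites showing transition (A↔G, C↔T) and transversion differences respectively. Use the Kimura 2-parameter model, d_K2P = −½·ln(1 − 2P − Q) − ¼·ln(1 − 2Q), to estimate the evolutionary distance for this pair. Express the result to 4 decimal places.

0.1281

The sequences differ at positions 10 (T/G, transversion), 16 (G/C, transversion), 31 (T/G, transversion), 33 (A/G, transition).
Of the 4 differences, 1 transition and 3 transversions over 34 sites: P = 1/34 = 0.029412, Q = 3/34 = 0.088235.
d = −0.5·ln(0.852941) − 0.25·ln(0.823530) = −0.5·(-0.159065) − 0.25·(-0.194155) = 0.1281.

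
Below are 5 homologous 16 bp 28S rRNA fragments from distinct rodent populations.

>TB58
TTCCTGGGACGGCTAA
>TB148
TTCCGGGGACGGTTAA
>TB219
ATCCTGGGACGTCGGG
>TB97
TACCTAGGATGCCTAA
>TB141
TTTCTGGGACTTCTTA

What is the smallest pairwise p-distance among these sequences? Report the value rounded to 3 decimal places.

0.125

Pairwise Hamming distances:
  TB58 vs TB148: 2
  TB58 vs TB219: 5
  TB58 vs TB97: 4
  TB58 vs TB141: 4
  TB148 vs TB219: 7
  TB148 vs TB97: 6
  TB148 vs TB141: 6
  TB219 vs TB97: 8
  TB219 vs TB141: 6
  TB97 vs TB141: 7
The smallest is 2 mismatches, between TB58 and TB148; p = 2/16 = 0.125.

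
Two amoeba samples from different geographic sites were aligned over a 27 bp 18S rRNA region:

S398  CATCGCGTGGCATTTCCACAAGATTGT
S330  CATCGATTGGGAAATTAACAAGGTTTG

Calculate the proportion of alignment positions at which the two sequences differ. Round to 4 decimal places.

0.3704

Differing sites — 6:C/A; 7:G/T; 11:C/G; 13:T/A; 14:T/A; 16:C/T; 17:C/A; 23:A/G; 26:G/T; 27:T/G.
There are 10 differences over 27 sites, so p = 10/27 = 0.3704.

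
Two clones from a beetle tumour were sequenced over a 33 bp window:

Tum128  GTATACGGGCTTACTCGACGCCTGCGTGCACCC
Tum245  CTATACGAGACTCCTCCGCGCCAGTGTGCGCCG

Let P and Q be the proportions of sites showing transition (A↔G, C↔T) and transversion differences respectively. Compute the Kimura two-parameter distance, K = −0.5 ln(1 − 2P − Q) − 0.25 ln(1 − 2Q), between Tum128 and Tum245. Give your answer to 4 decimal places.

0.4446

The sequences differ at positions 1 (G/C, transversion), 8 (G/A, transition), 10 (C/A, transversion), 11 (T/C, transition), 13 (A/C, transversion), 17 (G/C, transversion), 18 (A/G, transition), 23 (T/A, transversion), 25 (C/T, transition), 30 (A/G, transition), 33 (C/G, transversion).
Of the 11 differences, 5 transitions and 6 transversions over 33 sites: P = 5/33 = 0.151515, Q = 6/33 = 0.181818.
d = −0.5·ln(0.515152) − 0.25·ln(0.636364) = −0.5·(-0.663293) − 0.25·(-0.451985) = 0.4446.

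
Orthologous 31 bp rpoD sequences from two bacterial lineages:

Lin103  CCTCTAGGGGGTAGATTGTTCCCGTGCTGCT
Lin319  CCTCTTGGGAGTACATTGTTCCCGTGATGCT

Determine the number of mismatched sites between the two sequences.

Differing sites — 6:A/T; 10:G/A; 14:G/C; 27:C/A.
That gives 4 mismatches out of 31 aligned sites, so the Hamming distance is 4.

4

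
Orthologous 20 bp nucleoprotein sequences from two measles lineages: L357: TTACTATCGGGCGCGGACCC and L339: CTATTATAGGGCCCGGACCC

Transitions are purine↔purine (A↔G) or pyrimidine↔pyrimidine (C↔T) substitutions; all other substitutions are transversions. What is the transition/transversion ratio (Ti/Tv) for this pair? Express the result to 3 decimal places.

1.000

Mismatches occur at site 1 (T→C, transition), site 4 (C→T, transition), site 8 (C→A, transversion), site 13 (G→C, transversion).
Of the 4 differences, 2 transitions and 2 transversions, so Ti/Tv = 2/2 = 1.000.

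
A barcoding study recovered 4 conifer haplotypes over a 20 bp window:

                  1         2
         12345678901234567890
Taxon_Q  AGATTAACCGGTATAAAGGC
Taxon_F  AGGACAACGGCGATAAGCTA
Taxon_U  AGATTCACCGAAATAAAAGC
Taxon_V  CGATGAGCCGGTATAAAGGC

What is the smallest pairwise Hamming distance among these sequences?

3

Pairwise Hamming distances:
  Taxon_Q vs Taxon_F: 10
  Taxon_Q vs Taxon_U: 4
  Taxon_Q vs Taxon_V: 3
  Taxon_F vs Taxon_U: 11
  Taxon_F vs Taxon_V: 12
  Taxon_U vs Taxon_V: 7
The smallest is 3, between Taxon_Q and Taxon_V.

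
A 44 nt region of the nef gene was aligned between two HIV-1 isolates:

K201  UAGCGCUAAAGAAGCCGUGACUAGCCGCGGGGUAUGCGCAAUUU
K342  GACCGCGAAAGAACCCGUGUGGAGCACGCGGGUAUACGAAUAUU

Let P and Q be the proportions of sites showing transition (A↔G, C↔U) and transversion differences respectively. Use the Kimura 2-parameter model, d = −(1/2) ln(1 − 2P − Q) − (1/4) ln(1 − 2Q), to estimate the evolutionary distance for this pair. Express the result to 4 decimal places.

Differing sites — 1:U/G (Tv); 3:G/C (Tv); 7:U/G (Tv); 14:G/C (Tv); 20:A/U (Tv); 21:C/G (Tv); 22:U/G (Tv); 26:C/A (Tv); 27:G/C (Tv); 28:C/G (Tv); 29:G/C (Tv); 36:G/A (Ti); 39:C/A (Tv); 41:A/U (Tv); 42:U/A (Tv).
Of the 15 differences, 1 transition and 14 transversions over 44 sites: P = 1/44 = 0.022727, Q = 14/44 = 0.318182.
d = −0.5·ln(0.636364) − 0.25·ln(0.363636) = −0.5·(-0.451985) − 0.25·(-1.011602) = 0.4789.

0.4789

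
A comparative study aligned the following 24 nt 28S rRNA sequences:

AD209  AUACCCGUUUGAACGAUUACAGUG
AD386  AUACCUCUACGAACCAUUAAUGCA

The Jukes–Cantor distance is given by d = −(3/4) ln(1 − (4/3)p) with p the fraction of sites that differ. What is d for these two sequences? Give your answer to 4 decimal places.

0.5199

The sequences differ at positions 6 (C/U), 7 (G/C), 9 (U/A), 10 (U/C), 15 (G/C), 20 (C/A), 21 (A/U), 23 (U/C), 24 (G/A).
p = 9/24 = 0.375000.
d = −0.75 · ln(1 − (4/3)·0.375000) = −0.75 · ln(0.500000) = −0.75 · (-0.693147) = 0.5199.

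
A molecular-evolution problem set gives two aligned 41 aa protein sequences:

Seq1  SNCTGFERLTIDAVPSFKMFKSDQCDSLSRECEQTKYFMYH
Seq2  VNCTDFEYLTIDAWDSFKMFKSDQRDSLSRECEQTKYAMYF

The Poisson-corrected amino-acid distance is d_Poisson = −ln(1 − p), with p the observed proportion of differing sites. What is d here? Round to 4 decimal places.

Differing sites — 1:S/V; 5:G/D; 8:R/Y; 14:V/W; 15:P/D; 25:C/R; 38:F/A; 41:H/F.
p = 8/41 = 0.195122.
d = −ln(1 − 0.195122) = −ln(0.804878) = 0.2171.

0.2171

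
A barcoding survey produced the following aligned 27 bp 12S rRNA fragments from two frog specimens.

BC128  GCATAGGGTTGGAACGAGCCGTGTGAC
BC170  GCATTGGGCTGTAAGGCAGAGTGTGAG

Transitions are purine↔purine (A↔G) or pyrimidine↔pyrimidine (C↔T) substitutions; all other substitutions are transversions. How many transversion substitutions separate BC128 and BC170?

7

Mismatches occur at site 5 (A→T, transversion), site 9 (T→C, transition), site 12 (G→T, transversion), site 15 (C→G, transversion), site 17 (A→C, transversion), site 18 (G→A, transition), site 19 (C→G, transversion), site 20 (C→A, transversion), site 27 (C→G, transversion).
Of the 9 differences, 2 transitions and 7 transversions, so the answer is 7.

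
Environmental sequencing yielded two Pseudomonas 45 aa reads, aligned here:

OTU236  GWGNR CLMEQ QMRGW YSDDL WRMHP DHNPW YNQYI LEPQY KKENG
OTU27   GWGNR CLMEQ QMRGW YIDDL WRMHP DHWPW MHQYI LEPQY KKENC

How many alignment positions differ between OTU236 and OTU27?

Mismatches occur at site 17 (S→I), site 28 (N→W), site 31 (Y→M), site 32 (N→H), site 45 (G→C).
That gives 5 mismatches out of 45 aligned sites, so the Hamming distance is 5.

5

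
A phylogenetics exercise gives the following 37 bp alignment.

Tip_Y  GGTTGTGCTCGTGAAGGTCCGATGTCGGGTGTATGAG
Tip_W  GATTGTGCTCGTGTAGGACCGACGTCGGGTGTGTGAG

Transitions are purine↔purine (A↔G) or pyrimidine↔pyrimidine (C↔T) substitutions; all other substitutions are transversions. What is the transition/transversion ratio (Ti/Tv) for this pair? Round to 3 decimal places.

Mismatches occur at site 2 (G↔A, transition), site 14 (A↔T, transversion), site 18 (T↔A, transversion), site 23 (T↔C, transition), site 33 (A↔G, transition).
Of the 5 differences, 3 transitions and 2 transversions, so Ti/Tv = 3/2 = 1.500.

1.500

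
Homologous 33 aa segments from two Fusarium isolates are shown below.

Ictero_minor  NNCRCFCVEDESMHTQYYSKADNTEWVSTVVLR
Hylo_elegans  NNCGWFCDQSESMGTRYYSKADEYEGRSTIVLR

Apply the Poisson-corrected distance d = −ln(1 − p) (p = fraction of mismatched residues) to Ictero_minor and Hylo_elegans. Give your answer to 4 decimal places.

The sequences differ at positions 4 (R/G), 5 (C/W), 8 (V/D), 9 (E/Q), 10 (D/S), 14 (H/G), 16 (Q/R), 23 (N/E), 24 (T/Y), 26 (W/G), 27 (V/R), 30 (V/I).
p = 12/33 = 0.363636.
d = −ln(1 − 0.363636) = −ln(0.636364) = 0.4520.

0.4520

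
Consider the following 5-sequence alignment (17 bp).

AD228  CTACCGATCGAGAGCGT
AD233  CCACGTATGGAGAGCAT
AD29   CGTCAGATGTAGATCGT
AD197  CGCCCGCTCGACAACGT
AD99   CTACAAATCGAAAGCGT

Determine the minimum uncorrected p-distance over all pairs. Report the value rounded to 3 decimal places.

Pairwise Hamming distances:
  AD228 vs AD233: 5
  AD228 vs AD29: 6
  AD228 vs AD197: 5
  AD228 vs AD99: 3
  AD233 vs AD29: 7
  AD233 vs AD197: 9
  AD233 vs AD99: 6
  AD29 vs AD197: 7
  AD29 vs AD99: 7
  AD197 vs AD99: 7
The smallest is 3 mismatches, between AD228 and AD99; p = 3/17 = 0.176.

0.176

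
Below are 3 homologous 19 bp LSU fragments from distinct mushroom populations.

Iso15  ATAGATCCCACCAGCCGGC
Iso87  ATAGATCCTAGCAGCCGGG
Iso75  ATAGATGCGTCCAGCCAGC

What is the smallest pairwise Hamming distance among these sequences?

3

Pairwise Hamming distances:
  Iso15 vs Iso87: 3
  Iso15 vs Iso75: 4
  Iso87 vs Iso75: 6
The smallest is 3, between Iso15 and Iso87.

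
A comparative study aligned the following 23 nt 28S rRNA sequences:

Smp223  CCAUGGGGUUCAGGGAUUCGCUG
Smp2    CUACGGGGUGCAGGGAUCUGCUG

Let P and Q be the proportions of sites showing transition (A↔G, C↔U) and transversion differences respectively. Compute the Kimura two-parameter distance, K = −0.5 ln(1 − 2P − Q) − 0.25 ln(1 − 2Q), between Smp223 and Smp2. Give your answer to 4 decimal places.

0.2710

Differing sites — 2:C/U (Ti); 4:U/C (Ti); 10:U/G (Tv); 18:U/C (Ti); 19:C/U (Ti).
Of the 5 differences, 4 transitions and 1 transversion over 23 sites: P = 4/23 = 0.173913, Q = 1/23 = 0.043478.
d = −0.5·ln(0.608696) − 0.25·ln(0.913044) = −0.5·(-0.496436) − 0.25·(-0.090971) = 0.2710.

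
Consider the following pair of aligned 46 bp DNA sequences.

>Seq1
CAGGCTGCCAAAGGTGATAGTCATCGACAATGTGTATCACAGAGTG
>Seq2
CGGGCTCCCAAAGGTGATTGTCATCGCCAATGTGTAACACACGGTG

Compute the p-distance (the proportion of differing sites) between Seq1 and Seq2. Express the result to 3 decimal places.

0.152

Mismatches occur at site 2 (A↔G), site 7 (G↔C), site 19 (A↔T), site 27 (A↔C), site 37 (T↔A), site 42 (G↔C), site 43 (A↔G).
There are 7 differences over 46 sites, so p = 7/46 = 0.152.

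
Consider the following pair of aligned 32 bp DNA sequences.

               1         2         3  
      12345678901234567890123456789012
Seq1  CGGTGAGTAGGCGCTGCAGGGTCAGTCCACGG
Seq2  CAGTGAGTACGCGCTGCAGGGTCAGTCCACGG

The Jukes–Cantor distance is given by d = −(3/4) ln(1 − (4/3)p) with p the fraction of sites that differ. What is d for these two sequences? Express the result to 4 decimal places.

0.0653

Mismatches occur at site 2 (G↔A), site 10 (G↔C).
p = 2/32 = 0.062500.
d = −0.75 · ln(1 − (4/3)·0.062500) = −0.75 · ln(0.916667) = −0.75 · (-0.087011) = 0.0653.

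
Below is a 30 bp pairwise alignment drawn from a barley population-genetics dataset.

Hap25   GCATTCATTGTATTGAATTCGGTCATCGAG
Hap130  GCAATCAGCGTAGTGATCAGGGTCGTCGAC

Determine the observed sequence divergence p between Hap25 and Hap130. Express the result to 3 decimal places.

The sequences differ at positions 4 (T/A), 8 (T/G), 9 (T/C), 13 (T/G), 17 (A/T), 18 (T/C), 19 (T/A), 20 (C/G), 25 (A/G), 30 (G/C).
There are 10 differences over 30 sites, so p = 10/30 = 0.333.

0.333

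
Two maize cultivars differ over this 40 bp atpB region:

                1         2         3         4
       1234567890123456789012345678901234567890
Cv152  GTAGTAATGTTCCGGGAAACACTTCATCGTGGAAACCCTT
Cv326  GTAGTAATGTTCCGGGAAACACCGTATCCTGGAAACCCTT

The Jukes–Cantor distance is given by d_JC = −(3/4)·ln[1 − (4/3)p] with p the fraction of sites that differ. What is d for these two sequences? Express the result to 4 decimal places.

Mismatches occur at site 23 (T/C), site 24 (T/G), site 25 (C/T), site 29 (G/C).
p = 4/40 = 0.100000.
d = −0.75 · ln(1 − (4/3)·0.100000) = −0.75 · ln(0.866667) = −0.75 · (-0.143100) = 0.1073.

0.1073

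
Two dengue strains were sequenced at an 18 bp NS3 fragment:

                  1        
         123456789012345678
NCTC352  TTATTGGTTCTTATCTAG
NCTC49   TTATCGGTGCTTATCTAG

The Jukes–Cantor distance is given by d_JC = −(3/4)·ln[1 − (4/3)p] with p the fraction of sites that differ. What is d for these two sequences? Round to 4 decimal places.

0.1203

The sequences differ at positions 5 (T/C), 9 (T/G).
p = 2/18 = 0.111111.
d = −0.75 · ln(1 − (4/3)·0.111111) = −0.75 · ln(0.851852) = −0.75 · (-0.160342) = 0.1203.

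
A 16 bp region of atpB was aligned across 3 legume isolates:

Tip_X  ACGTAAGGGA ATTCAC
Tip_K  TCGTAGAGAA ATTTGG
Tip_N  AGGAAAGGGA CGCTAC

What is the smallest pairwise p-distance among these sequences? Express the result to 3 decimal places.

Pairwise Hamming distances:
  Tip_X vs Tip_K: 7
  Tip_X vs Tip_N: 6
  Tip_K vs Tip_N: 11
The smallest is 6 mismatches, between Tip_X and Tip_N; p = 6/16 = 0.375.

0.375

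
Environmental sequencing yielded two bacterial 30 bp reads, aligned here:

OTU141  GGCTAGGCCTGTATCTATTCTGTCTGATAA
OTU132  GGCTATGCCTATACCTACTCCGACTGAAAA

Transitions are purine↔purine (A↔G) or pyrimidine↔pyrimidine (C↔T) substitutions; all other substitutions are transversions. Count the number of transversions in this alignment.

The sequences differ at positions 6 (G/T, transversion), 11 (G/A, transition), 14 (T/C, transition), 18 (T/C, transition), 21 (T/C, transition), 23 (T/A, transversion), 28 (T/A, transversion).
Of the 7 differences, 4 transitions and 3 transversions, so the answer is 3.

3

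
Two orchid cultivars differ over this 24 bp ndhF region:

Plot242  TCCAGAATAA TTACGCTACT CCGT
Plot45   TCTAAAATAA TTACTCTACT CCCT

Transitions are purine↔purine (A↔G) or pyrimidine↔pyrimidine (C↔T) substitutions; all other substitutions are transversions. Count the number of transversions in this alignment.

2

Mismatches occur at site 3 (C↔T, transition), site 5 (G↔A, transition), site 15 (G↔T, transversion), site 23 (G↔C, transversion).
Of the 4 differences, 2 transitions and 2 transversions, so the answer is 2.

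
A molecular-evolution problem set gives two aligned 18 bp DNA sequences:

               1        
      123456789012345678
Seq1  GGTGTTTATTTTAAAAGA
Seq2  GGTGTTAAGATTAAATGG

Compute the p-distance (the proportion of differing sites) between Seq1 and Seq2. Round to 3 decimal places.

The sequences differ at positions 7 (T/A), 9 (T/G), 10 (T/A), 16 (A/T), 18 (A/G).
There are 5 differences over 18 sites, so p = 5/18 = 0.278.

0.278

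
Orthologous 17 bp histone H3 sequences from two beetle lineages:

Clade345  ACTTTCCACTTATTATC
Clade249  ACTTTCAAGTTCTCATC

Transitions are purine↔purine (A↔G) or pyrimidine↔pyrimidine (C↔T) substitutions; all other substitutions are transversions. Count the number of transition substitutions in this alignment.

The sequences differ at positions 7 (C/A, transversion), 9 (C/G, transversion), 12 (A/C, transversion), 14 (T/C, transition).
Of the 4 differences, 1 transition and 3 transversions, so the answer is 1.

1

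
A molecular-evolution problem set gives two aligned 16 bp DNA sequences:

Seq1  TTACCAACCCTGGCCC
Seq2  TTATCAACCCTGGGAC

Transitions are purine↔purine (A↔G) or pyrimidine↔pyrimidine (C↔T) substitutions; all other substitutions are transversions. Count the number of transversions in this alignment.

The sequences differ at positions 4 (C/T, transition), 14 (C/G, transversion), 15 (C/A, transversion).
Of the 3 differences, 1 transition and 2 transversions, so the answer is 2.

2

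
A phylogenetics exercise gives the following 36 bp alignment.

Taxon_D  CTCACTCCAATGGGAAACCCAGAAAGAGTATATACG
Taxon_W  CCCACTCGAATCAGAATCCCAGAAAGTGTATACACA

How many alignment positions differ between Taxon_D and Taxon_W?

8

Mismatches occur at site 2 (T→C), site 8 (C→G), site 12 (G→C), site 13 (G→A), site 17 (A→T), site 27 (A→T), site 33 (T→C), site 36 (G→A).
That gives 8 mismatches out of 36 aligned sites, so the Hamming distance is 8.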